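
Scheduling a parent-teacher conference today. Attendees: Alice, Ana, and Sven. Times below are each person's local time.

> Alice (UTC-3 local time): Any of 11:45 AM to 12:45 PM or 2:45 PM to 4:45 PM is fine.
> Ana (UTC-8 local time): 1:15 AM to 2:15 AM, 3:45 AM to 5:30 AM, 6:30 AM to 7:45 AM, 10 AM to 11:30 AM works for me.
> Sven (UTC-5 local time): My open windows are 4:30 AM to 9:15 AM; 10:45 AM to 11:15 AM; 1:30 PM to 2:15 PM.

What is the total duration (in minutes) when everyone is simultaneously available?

45

Alice in UTC: 14:45-15:45, 17:45-19:45 (add 3h to convert from UTC-3).
Ana in UTC: 09:15-10:15, 11:45-13:30, 14:30-15:45, 18:00-19:30 (add 8h to convert from UTC-8).
Sven in UTC: 09:30-14:15, 15:45-16:15, 18:30-19:15 (add 5h to convert from UTC-5).
Alice ∩ Ana: 14:45-15:45, 18:00-19:30.
Alice ∩ Ana ∩ Sven: 18:30-19:15.
That's a single block of 45 minutes.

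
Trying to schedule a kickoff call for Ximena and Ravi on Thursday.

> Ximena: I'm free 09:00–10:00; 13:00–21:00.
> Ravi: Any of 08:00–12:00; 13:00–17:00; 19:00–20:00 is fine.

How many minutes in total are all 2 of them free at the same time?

360

Ximena ∩ Ravi: 09:00-10:00, 13:00-17:00, 19:00-20:00.
Summing the common windows: 60 + 240 + 60 = 360 minutes.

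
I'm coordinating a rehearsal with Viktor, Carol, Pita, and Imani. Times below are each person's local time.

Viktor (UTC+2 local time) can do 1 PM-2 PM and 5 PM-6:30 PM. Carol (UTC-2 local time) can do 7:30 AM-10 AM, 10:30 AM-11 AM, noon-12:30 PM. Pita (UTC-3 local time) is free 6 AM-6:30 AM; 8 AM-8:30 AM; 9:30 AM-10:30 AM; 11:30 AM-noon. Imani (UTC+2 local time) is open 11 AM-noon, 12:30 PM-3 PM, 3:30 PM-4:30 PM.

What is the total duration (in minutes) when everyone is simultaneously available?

30

Viktor in UTC: 11:00-12:00, 15:00-16:30 (subtract 2h to convert from UTC+2).
Carol in UTC: 09:30-12:00, 12:30-13:00, 14:00-14:30 (add 2h to convert from UTC-2).
Pita in UTC: 09:00-09:30, 11:00-11:30, 12:30-13:30, 14:30-15:00 (add 3h to convert from UTC-3).
Imani in UTC: 09:00-10:00, 10:30-13:00, 13:30-14:30 (subtract 2h to convert from UTC+2).
Viktor ∩ Carol: 11:00-12:00.
Viktor ∩ Carol ∩ Pita: 11:00-11:30.
Viktor ∩ Carol ∩ Pita ∩ Imani: 11:00-11:30.
That's a single block of 30 minutes.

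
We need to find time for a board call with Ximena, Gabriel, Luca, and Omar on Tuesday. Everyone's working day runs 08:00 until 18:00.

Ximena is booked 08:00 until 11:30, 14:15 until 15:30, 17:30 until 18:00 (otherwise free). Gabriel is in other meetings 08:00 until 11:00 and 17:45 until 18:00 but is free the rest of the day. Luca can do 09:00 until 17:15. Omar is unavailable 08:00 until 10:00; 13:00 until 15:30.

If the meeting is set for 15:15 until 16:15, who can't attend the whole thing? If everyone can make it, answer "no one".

Ximena free: 11:30-14:15, 15:30-17:30 (invert busy blocks within the working day).
Gabriel free: 11:00-17:45 (invert busy blocks within the working day).
Luca free: 09:00-17:15.
Omar free: 10:00-13:00, 15:30-18:00 (invert busy blocks within the working day).
Ximena: not fully free for 15:15-16:15. Gabriel: free for 15:15-16:15. Luca: free for 15:15-16:15. Omar: not fully free for 15:15-16:15.

Omar, Ximena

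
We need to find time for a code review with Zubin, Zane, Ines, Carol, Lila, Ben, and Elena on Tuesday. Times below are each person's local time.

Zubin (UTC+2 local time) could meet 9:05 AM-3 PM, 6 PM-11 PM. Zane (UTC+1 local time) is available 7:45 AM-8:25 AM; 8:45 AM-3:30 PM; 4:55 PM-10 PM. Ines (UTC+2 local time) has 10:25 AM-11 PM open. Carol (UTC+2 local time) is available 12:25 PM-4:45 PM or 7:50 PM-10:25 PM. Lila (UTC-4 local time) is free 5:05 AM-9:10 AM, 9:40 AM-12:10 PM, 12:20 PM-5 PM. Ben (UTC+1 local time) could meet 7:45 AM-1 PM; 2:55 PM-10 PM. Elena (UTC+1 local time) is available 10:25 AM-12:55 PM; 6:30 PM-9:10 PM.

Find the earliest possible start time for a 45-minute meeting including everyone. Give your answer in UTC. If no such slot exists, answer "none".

Zubin in UTC: 07:05-13:00, 16:00-21:00 (subtract 2h to convert from UTC+2).
Zane in UTC: 06:45-07:25, 07:45-14:30, 15:55-21:00 (subtract 1h to convert from UTC+1).
Ines in UTC: 08:25-21:00 (subtract 2h to convert from UTC+2).
Carol in UTC: 10:25-14:45, 17:50-20:25 (subtract 2h to convert from UTC+2).
Lila in UTC: 09:05-13:10, 13:40-16:10, 16:20-21:00 (add 4h to convert from UTC-4).
Ben in UTC: 06:45-12:00, 13:55-21:00 (subtract 1h to convert from UTC+1).
Elena in UTC: 09:25-11:55, 17:30-20:10 (subtract 1h to convert from UTC+1).
Zubin ∩ Zane: 07:05-07:25, 07:45-13:00, 16:00-21:00.
Zubin ∩ Zane ∩ Ines: 08:25-13:00, 16:00-21:00.
Zubin ∩ Zane ∩ Ines ∩ Carol: 10:25-13:00, 17:50-20:25.
Zubin ∩ Zane ∩ Ines ∩ Carol ∩ Lila: 10:25-13:00, 17:50-20:25.
Zubin ∩ Zane ∩ Ines ∩ Carol ∩ Lila ∩ Ben: 10:25-12:00, 17:50-20:25.
Zubin ∩ Zane ∩ Ines ∩ Carol ∩ Lila ∩ Ben ∩ Elena: 10:25-11:55, 17:50-20:10.
The first common window of at least 45 minutes is 10:25-11:55, so the earliest start is 10:25.

10:25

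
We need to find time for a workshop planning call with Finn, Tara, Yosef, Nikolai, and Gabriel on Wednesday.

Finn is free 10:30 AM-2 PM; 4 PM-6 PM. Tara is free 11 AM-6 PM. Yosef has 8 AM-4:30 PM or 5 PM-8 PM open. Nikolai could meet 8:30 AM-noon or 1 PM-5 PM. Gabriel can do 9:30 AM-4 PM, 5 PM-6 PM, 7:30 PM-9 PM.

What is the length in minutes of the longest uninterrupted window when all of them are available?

Finn ∩ Tara: 11:00-14:00, 16:00-18:00.
Finn ∩ Tara ∩ Yosef: 11:00-14:00, 16:00-16:30, 17:00-18:00.
Finn ∩ Tara ∩ Yosef ∩ Nikolai: 11:00-12:00, 13:00-14:00, 16:00-16:30.
Finn ∩ Tara ∩ Yosef ∩ Nikolai ∩ Gabriel: 11:00-12:00, 13:00-14:00.
The longest is 11:00-12:00 at 60 minutes.

60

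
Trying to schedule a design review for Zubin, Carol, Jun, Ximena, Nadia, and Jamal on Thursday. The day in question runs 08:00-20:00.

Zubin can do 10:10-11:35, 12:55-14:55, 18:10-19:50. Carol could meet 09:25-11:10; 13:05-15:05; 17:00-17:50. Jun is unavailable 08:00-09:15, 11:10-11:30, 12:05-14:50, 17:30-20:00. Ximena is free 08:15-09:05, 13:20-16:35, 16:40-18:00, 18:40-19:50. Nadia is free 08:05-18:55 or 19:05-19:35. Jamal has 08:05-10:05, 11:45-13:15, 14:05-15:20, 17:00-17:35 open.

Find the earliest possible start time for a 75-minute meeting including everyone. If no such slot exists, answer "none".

none

Zubin free: 10:10-11:35, 12:55-14:55, 18:10-19:50.
Carol free: 09:25-11:10, 13:05-15:05, 17:00-17:50.
Jun free: 09:15-11:10, 11:30-12:05, 14:50-17:30 (invert busy blocks within the working day).
Ximena free: 08:15-09:05, 13:20-16:35, 16:40-18:00, 18:40-19:50.
Nadia free: 08:05-18:55, 19:05-19:35.
Jamal free: 08:05-10:05, 11:45-13:15, 14:05-15:20, 17:00-17:35.
Zubin ∩ Carol: 10:10-11:10, 13:05-14:55.
Zubin ∩ Carol ∩ Jun: 10:10-11:10, 14:50-14:55.
Zubin ∩ Carol ∩ Jun ∩ Ximena: 14:50-14:55.
Zubin ∩ Carol ∩ Jun ∩ Ximena ∩ Nadia: 14:50-14:55.
Zubin ∩ Carol ∩ Jun ∩ Ximena ∩ Nadia ∩ Jamal: 14:50-14:55.
No common window is at least 75 minutes long.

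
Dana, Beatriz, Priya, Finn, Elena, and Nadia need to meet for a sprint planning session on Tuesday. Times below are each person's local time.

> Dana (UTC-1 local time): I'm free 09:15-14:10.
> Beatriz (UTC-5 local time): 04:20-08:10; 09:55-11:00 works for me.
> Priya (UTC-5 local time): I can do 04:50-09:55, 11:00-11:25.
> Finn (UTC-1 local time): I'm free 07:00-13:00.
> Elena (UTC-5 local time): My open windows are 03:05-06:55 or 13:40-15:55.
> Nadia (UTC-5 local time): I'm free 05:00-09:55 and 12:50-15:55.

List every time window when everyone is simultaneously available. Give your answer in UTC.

Dana in UTC: 10:15-15:10 (add 1h to convert from UTC-1).
Beatriz in UTC: 09:20-13:10, 14:55-16:00 (add 5h to convert from UTC-5).
Priya in UTC: 09:50-14:55, 16:00-16:25 (add 5h to convert from UTC-5).
Finn in UTC: 08:00-14:00 (add 1h to convert from UTC-1).
Elena in UTC: 08:05-11:55, 18:40-20:55 (add 5h to convert from UTC-5).
Nadia in UTC: 10:00-14:55, 17:50-20:55 (add 5h to convert from UTC-5).
Dana ∩ Beatriz: 10:15-13:10, 14:55-15:10.
Dana ∩ Beatriz ∩ Priya: 10:15-13:10.
Dana ∩ Beatriz ∩ Priya ∩ Finn: 10:15-13:10.
Dana ∩ Beatriz ∩ Priya ∩ Finn ∩ Elena: 10:15-11:55.
Dana ∩ Beatriz ∩ Priya ∩ Finn ∩ Elena ∩ Nadia: 10:15-11:55.

10:15-11:55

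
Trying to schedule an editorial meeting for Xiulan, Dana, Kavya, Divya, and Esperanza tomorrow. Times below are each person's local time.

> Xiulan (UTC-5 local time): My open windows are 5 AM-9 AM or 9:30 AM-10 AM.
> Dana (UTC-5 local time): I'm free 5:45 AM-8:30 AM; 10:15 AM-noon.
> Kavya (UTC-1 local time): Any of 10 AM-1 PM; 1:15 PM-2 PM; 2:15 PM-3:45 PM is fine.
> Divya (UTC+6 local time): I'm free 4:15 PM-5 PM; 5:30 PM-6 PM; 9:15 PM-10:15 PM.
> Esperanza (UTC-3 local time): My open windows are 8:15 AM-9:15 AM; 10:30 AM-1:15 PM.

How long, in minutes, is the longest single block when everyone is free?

Xiulan in UTC: 10:00-14:00, 14:30-15:00 (add 5h to convert from UTC-5).
Dana in UTC: 10:45-13:30, 15:15-17:00 (add 5h to convert from UTC-5).
Kavya in UTC: 11:00-14:00, 14:15-15:00, 15:15-16:45 (add 1h to convert from UTC-1).
Divya in UTC: 10:15-11:00, 11:30-12:00, 15:15-16:15 (subtract 6h to convert from UTC+6).
Esperanza in UTC: 11:15-12:15, 13:30-16:15 (add 3h to convert from UTC-3).
Xiulan ∩ Dana: 10:45-13:30.
Xiulan ∩ Dana ∩ Kavya: 11:00-13:30.
Xiulan ∩ Dana ∩ Kavya ∩ Divya: 11:30-12:00.
Xiulan ∩ Dana ∩ Kavya ∩ Divya ∩ Esperanza: 11:30-12:00.
The longest is 11:30-12:00 at 30 minutes.

30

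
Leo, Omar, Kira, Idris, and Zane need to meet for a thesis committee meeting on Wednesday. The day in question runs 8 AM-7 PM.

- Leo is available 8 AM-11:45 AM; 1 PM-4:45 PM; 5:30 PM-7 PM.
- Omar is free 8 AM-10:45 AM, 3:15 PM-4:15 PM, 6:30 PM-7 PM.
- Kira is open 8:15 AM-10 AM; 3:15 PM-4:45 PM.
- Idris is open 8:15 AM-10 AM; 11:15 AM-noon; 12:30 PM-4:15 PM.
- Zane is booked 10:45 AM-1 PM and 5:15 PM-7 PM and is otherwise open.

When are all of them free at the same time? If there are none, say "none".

Leo free: 08:00-11:45, 13:00-16:45, 17:30-19:00.
Omar free: 08:00-10:45, 15:15-16:15, 18:30-19:00.
Kira free: 08:15-10:00, 15:15-16:45.
Idris free: 08:15-10:00, 11:15-12:00, 12:30-16:15.
Zane free: 08:00-10:45, 13:00-17:15 (invert busy blocks within the working day).
Leo ∩ Omar: 08:00-10:45, 15:15-16:15, 18:30-19:00.
Leo ∩ Omar ∩ Kira: 08:15-10:00, 15:15-16:15.
Leo ∩ Omar ∩ Kira ∩ Idris: 08:15-10:00, 15:15-16:15.
Leo ∩ Omar ∩ Kira ∩ Idris ∩ Zane: 08:15-10:00, 15:15-16:15.

08:15-10:00, 15:15-16:15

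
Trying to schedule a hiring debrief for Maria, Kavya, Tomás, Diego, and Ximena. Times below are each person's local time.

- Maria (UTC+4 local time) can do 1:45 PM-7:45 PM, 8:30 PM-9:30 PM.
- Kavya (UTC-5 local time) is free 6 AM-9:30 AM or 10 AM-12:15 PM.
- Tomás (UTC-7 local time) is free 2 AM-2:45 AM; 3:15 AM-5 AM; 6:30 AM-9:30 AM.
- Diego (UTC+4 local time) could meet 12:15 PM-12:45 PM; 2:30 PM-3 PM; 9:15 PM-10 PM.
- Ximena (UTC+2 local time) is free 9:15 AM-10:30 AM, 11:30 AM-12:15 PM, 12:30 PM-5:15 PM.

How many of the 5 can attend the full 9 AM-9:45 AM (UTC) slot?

1

Maria in UTC: 09:45-15:45, 16:30-17:30 (subtract 4h to convert from UTC+4).
Kavya in UTC: 11:00-14:30, 15:00-17:15 (add 5h to convert from UTC-5).
Tomás in UTC: 09:00-09:45, 10:15-12:00, 13:30-16:30 (add 7h to convert from UTC-7).
Diego in UTC: 08:15-08:45, 10:30-11:00, 17:15-18:00 (subtract 4h to convert from UTC+4).
Ximena in UTC: 07:15-08:30, 09:30-10:15, 10:30-15:15 (subtract 2h to convert from UTC+2).
Tomás can make the full 09:00-09:45 slot — that's 1.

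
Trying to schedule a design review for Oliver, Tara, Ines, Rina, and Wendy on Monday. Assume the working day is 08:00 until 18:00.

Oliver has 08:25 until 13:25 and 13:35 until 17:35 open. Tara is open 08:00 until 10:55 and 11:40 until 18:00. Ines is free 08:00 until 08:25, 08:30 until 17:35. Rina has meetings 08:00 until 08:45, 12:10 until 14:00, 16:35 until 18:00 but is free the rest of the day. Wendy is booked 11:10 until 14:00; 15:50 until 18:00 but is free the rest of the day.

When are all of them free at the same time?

08:45-10:55, 14:00-15:50

Oliver free: 08:25-13:25, 13:35-17:35.
Tara free: 08:00-10:55, 11:40-18:00.
Ines free: 08:00-08:25, 08:30-17:35.
Rina free: 08:45-12:10, 14:00-16:35 (invert busy blocks within the working day).
Wendy free: 08:00-11:10, 14:00-15:50 (invert busy blocks within the working day).
Oliver ∩ Tara: 08:25-10:55, 11:40-13:25, 13:35-17:35.
Oliver ∩ Tara ∩ Ines: 08:30-10:55, 11:40-13:25, 13:35-17:35.
Oliver ∩ Tara ∩ Ines ∩ Rina: 08:45-10:55, 11:40-12:10, 14:00-16:35.
Oliver ∩ Tara ∩ Ines ∩ Rina ∩ Wendy: 08:45-10:55, 14:00-15:50.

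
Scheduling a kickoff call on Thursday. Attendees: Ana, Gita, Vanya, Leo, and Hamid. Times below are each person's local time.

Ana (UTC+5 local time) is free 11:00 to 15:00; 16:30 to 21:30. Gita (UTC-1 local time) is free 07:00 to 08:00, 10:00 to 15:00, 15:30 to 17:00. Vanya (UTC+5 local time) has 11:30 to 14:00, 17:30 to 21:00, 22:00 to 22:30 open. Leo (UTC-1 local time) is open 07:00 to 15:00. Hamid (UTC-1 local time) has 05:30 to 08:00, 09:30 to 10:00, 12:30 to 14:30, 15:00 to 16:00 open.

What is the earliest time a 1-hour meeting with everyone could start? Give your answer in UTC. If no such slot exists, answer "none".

Ana in UTC: 06:00-10:00, 11:30-16:30 (subtract 5h to convert from UTC+5).
Gita in UTC: 08:00-09:00, 11:00-16:00, 16:30-18:00 (add 1h to convert from UTC-1).
Vanya in UTC: 06:30-09:00, 12:30-16:00, 17:00-17:30 (subtract 5h to convert from UTC+5).
Leo in UTC: 08:00-16:00 (add 1h to convert from UTC-1).
Hamid in UTC: 06:30-09:00, 10:30-11:00, 13:30-15:30, 16:00-17:00 (add 1h to convert from UTC-1).
Ana ∩ Gita: 08:00-09:00, 11:30-16:00.
Ana ∩ Gita ∩ Vanya: 08:00-09:00, 12:30-16:00.
Ana ∩ Gita ∩ Vanya ∩ Leo: 08:00-09:00, 12:30-16:00.
Ana ∩ Gita ∩ Vanya ∩ Leo ∩ Hamid: 08:00-09:00, 13:30-15:30.
The first common window of at least 60 minutes is 08:00-09:00, so the earliest start is 08:00.

08:00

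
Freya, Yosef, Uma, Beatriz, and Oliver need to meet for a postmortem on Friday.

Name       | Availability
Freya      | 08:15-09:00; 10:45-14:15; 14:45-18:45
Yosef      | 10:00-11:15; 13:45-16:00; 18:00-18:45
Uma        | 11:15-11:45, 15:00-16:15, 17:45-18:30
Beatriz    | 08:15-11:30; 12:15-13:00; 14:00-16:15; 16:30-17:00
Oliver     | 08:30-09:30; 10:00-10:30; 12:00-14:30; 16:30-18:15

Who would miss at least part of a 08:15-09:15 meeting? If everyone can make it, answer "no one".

Freya, Oliver, Uma, Yosef

Freya: not fully free for 08:15-09:15. Yosef: not fully free for 08:15-09:15. Uma: not fully free for 08:15-09:15. Beatriz: free for 08:15-09:15. Oliver: not fully free for 08:15-09:15.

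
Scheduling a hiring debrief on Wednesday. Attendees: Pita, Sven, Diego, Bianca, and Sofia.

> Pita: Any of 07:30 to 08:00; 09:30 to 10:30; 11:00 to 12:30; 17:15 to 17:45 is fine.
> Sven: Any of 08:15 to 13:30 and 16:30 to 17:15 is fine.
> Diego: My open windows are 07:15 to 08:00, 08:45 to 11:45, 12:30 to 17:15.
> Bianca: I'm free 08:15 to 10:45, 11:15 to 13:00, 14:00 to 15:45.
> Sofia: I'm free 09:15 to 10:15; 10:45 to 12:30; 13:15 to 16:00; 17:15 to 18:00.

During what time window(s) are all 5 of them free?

Pita ∩ Sven: 09:30-10:30, 11:00-12:30.
Pita ∩ Sven ∩ Diego: 09:30-10:30, 11:00-11:45.
Pita ∩ Sven ∩ Diego ∩ Bianca: 09:30-10:30, 11:15-11:45.
Pita ∩ Sven ∩ Diego ∩ Bianca ∩ Sofia: 09:30-10:15, 11:15-11:45.
Those are the intersection windows.

09:30-10:15, 11:15-11:45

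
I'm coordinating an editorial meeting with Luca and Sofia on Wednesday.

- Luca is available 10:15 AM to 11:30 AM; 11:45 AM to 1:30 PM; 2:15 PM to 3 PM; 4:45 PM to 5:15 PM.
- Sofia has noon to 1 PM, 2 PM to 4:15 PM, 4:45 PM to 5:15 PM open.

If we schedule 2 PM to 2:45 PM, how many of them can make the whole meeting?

Sofia can make the full 14:00-14:45 slot — that's 1.

1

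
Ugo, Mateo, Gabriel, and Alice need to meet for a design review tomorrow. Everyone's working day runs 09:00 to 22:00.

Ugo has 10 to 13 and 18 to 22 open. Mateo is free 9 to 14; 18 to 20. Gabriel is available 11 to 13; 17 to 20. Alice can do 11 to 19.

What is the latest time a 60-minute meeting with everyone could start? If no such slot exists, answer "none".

18:00

Ugo ∩ Mateo: 10:00-13:00, 18:00-20:00.
Ugo ∩ Mateo ∩ Gabriel: 11:00-13:00, 18:00-20:00.
Ugo ∩ Mateo ∩ Gabriel ∩ Alice: 11:00-13:00, 18:00-19:00.
So the common availability across everyone is 11:00-13:00, 18:00-19:00.
The last common window of at least 60 minutes is 18:00-19:00; a 60-minute meeting can start as late as 18:00 and still end by 19:00.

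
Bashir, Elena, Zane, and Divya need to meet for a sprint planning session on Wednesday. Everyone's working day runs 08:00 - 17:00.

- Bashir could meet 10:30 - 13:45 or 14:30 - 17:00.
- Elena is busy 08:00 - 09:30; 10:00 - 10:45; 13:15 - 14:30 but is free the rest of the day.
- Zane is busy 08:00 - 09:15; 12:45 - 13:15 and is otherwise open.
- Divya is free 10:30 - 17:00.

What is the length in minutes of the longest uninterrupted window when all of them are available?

150

Bashir free: 10:30-13:45, 14:30-17:00.
Elena free: 09:30-10:00, 10:45-13:15, 14:30-17:00 (invert busy blocks within the working day).
Zane free: 09:15-12:45, 13:15-17:00 (invert busy blocks within the working day).
Divya free: 10:30-17:00.
Bashir ∩ Elena: 10:45-13:15, 14:30-17:00.
Bashir ∩ Elena ∩ Zane: 10:45-12:45, 14:30-17:00.
Bashir ∩ Elena ∩ Zane ∩ Divya: 10:45-12:45, 14:30-17:00.
The longest is 14:30-17:00 at 150 minutes.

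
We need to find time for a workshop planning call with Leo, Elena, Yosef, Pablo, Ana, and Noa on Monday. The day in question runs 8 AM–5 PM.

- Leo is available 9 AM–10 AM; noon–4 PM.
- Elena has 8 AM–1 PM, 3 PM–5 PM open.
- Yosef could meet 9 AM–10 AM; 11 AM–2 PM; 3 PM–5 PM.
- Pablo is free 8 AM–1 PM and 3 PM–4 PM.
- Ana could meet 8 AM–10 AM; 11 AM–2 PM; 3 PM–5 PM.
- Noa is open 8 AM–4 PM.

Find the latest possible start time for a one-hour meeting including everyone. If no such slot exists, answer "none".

15:00

Leo ∩ Elena: 09:00-10:00, 12:00-13:00, 15:00-16:00.
Leo ∩ Elena ∩ Yosef: 09:00-10:00, 12:00-13:00, 15:00-16:00.
Leo ∩ Elena ∩ Yosef ∩ Pablo: 09:00-10:00, 12:00-13:00, 15:00-16:00.
Leo ∩ Elena ∩ Yosef ∩ Pablo ∩ Ana: 09:00-10:00, 12:00-13:00, 15:00-16:00.
Leo ∩ Elena ∩ Yosef ∩ Pablo ∩ Ana ∩ Noa: 09:00-10:00, 12:00-13:00, 15:00-16:00.
Those are the intersection windows.
The last common window of at least 60 minutes is 15:00-16:00; a 60-minute meeting can start as late as 15:00 and still end by 16:00.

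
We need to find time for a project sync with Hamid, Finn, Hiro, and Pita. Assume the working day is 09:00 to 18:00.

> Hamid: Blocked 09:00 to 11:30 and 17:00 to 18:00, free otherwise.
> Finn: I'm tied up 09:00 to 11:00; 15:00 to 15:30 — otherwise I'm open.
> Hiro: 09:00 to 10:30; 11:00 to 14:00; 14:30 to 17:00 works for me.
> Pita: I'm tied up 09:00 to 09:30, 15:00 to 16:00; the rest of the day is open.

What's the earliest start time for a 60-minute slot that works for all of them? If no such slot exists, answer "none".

11:30

Hamid free: 11:30-17:00 (invert busy blocks within the working day).
Finn free: 11:00-15:00, 15:30-18:00 (invert busy blocks within the working day).
Hiro free: 09:00-10:30, 11:00-14:00, 14:30-17:00.
Pita free: 09:30-15:00, 16:00-18:00 (invert busy blocks within the working day).
Hamid ∩ Finn: 11:30-15:00, 15:30-17:00.
Hamid ∩ Finn ∩ Hiro: 11:30-14:00, 14:30-15:00, 15:30-17:00.
Hamid ∩ Finn ∩ Hiro ∩ Pita: 11:30-14:00, 14:30-15:00, 16:00-17:00.
So the common availability across everyone is 11:30-14:00, 14:30-15:00, 16:00-17:00.
The first common window of at least 60 minutes is 11:30-14:00, so the earliest start is 11:30.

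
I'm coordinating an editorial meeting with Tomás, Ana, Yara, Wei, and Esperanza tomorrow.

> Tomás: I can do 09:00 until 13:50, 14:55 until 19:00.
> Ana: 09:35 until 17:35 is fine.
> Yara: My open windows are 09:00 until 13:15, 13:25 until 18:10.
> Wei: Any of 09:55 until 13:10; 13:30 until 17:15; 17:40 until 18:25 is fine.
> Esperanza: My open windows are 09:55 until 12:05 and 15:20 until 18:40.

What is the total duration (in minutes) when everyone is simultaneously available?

Tomás ∩ Ana: 09:35-13:50, 14:55-17:35.
Tomás ∩ Ana ∩ Yara: 09:35-13:15, 13:25-13:50, 14:55-17:35.
Tomás ∩ Ana ∩ Yara ∩ Wei: 09:55-13:10, 13:30-13:50, 14:55-17:15.
Tomás ∩ Ana ∩ Yara ∩ Wei ∩ Esperanza: 09:55-12:05, 15:20-17:15.
Summing the common windows: 130 + 115 = 245 minutes.

245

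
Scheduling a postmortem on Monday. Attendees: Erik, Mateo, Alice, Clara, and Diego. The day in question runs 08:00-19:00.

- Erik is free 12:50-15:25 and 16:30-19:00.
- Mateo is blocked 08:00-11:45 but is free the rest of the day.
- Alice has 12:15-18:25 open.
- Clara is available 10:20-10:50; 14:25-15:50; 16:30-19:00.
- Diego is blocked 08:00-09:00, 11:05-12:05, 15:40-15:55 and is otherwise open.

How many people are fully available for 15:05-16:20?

2

Erik free: 12:50-15:25, 16:30-19:00.
Mateo free: 11:45-19:00 (invert busy blocks within the working day).
Alice free: 12:15-18:25.
Clara free: 10:20-10:50, 14:25-15:50, 16:30-19:00.
Diego free: 09:00-11:05, 12:05-15:40, 15:55-19:00 (invert busy blocks within the working day).
Mateo and Alice can make the full 15:05-16:20 slot — that's 2.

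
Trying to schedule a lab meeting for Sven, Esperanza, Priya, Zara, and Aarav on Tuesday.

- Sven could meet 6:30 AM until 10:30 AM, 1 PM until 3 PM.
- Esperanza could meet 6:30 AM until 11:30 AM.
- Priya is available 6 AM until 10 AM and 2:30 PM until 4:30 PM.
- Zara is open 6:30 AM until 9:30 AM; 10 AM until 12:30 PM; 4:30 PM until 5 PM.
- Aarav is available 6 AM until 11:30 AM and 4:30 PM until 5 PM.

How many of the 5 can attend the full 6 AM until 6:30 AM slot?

2

Priya and Aarav can make the full 06:00-06:30 slot — that's 2.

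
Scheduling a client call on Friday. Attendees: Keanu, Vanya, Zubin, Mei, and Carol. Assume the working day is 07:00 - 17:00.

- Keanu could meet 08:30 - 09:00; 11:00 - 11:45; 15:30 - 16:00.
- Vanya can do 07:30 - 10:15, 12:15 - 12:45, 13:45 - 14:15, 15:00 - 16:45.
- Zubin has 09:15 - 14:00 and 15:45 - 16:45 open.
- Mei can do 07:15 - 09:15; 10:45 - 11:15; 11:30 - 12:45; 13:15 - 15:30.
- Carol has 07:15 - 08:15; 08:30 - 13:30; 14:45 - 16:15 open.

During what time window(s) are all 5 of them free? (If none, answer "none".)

Keanu ∩ Vanya: 08:30-09:00, 15:30-16:00.
Keanu ∩ Vanya ∩ Zubin: 15:45-16:00.
Keanu ∩ Vanya ∩ Zubin ∩ Mei: ∅.
Keanu ∩ Vanya ∩ Zubin ∩ Mei ∩ Carol: ∅.
There is no time when everyone is free.

none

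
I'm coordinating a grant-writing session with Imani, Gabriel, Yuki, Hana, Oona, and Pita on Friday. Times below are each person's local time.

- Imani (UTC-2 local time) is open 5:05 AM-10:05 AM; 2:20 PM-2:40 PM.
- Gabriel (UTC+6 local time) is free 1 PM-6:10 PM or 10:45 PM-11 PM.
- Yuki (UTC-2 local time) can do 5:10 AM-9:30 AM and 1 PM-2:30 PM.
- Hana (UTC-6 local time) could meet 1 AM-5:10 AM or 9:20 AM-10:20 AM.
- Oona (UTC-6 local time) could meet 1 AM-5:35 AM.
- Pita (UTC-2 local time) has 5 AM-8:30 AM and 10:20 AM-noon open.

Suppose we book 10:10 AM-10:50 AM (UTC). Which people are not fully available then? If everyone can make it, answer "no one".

Imani in UTC: 07:05-12:05, 16:20-16:40 (add 2h to convert from UTC-2).
Gabriel in UTC: 07:00-12:10, 16:45-17:00 (subtract 6h to convert from UTC+6).
Yuki in UTC: 07:10-11:30, 15:00-16:30 (add 2h to convert from UTC-2).
Hana in UTC: 07:00-11:10, 15:20-16:20 (add 6h to convert from UTC-6).
Oona in UTC: 07:00-11:35 (add 6h to convert from UTC-6).
Pita in UTC: 07:00-10:30, 12:20-14:00 (add 2h to convert from UTC-2).
Imani: free for 10:10-10:50. Gabriel: free for 10:10-10:50. Yuki: free for 10:10-10:50. Hana: free for 10:10-10:50. Oona: free for 10:10-10:50. Pita: not fully free for 10:10-10:50.

Pita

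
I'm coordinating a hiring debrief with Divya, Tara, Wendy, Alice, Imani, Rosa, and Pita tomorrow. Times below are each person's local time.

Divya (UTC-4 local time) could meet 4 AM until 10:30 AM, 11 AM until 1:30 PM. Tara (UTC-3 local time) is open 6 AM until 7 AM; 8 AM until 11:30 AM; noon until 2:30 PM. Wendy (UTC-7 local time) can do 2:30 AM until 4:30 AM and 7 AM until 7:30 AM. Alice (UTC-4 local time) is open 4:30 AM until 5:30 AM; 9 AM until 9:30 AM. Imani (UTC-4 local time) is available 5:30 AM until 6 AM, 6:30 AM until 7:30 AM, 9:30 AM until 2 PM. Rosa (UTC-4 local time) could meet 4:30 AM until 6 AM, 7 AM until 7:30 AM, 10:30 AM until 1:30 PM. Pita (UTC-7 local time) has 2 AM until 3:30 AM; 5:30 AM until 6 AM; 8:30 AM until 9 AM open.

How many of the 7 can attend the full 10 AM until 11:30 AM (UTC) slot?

Divya in UTC: 08:00-14:30, 15:00-17:30 (add 4h to convert from UTC-4).
Tara in UTC: 09:00-10:00, 11:00-14:30, 15:00-17:30 (add 3h to convert from UTC-3).
Wendy in UTC: 09:30-11:30, 14:00-14:30 (add 7h to convert from UTC-7).
Alice in UTC: 08:30-09:30, 13:00-13:30 (add 4h to convert from UTC-4).
Imani in UTC: 09:30-10:00, 10:30-11:30, 13:30-18:00 (add 4h to convert from UTC-4).
Rosa in UTC: 08:30-10:00, 11:00-11:30, 14:30-17:30 (add 4h to convert from UTC-4).
Pita in UTC: 09:00-10:30, 12:30-13:00, 15:30-16:00 (add 7h to convert from UTC-7).
Divya and Wendy can make the full 10:00-11:30 slot — that's 2.

2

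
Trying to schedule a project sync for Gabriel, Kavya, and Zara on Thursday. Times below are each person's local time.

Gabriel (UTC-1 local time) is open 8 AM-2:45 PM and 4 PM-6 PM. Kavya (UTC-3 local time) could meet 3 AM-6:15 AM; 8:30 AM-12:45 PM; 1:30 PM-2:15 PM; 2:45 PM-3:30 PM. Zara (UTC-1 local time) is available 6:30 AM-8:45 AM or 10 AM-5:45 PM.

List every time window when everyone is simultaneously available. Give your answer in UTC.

Gabriel in UTC: 09:00-15:45, 17:00-19:00 (add 1h to convert from UTC-1).
Kavya in UTC: 06:00-09:15, 11:30-15:45, 16:30-17:15, 17:45-18:30 (add 3h to convert from UTC-3).
Zara in UTC: 07:30-09:45, 11:00-18:45 (add 1h to convert from UTC-1).
Gabriel ∩ Kavya: 09:00-09:15, 11:30-15:45, 17:00-17:15, 17:45-18:30.
Gabriel ∩ Kavya ∩ Zara: 09:00-09:15, 11:30-15:45, 17:00-17:15, 17:45-18:30.

09:00-09:15, 11:30-15:45, 17:00-17:15, 17:45-18:30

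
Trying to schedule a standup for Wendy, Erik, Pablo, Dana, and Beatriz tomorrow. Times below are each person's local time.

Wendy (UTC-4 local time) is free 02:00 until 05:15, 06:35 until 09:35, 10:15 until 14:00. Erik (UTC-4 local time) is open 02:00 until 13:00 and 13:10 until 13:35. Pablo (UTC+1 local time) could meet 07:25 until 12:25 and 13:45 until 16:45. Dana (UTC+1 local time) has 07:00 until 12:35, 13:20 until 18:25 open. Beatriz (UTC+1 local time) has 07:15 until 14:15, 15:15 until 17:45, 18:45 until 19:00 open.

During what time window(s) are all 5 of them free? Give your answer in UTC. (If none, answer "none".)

06:25-09:15, 10:35-11:25, 12:45-13:15, 14:15-15:45

Wendy in UTC: 06:00-09:15, 10:35-13:35, 14:15-18:00 (add 4h to convert from UTC-4).
Erik in UTC: 06:00-17:00, 17:10-17:35 (add 4h to convert from UTC-4).
Pablo in UTC: 06:25-11:25, 12:45-15:45 (subtract 1h to convert from UTC+1).
Dana in UTC: 06:00-11:35, 12:20-17:25 (subtract 1h to convert from UTC+1).
Beatriz in UTC: 06:15-13:15, 14:15-16:45, 17:45-18:00 (subtract 1h to convert from UTC+1).
Wendy ∩ Erik: 06:00-09:15, 10:35-13:35, 14:15-17:00, 17:10-17:35.
Wendy ∩ Erik ∩ Pablo: 06:25-09:15, 10:35-11:25, 12:45-13:35, 14:15-15:45.
Wendy ∩ Erik ∩ Pablo ∩ Dana: 06:25-09:15, 10:35-11:25, 12:45-13:35, 14:15-15:45.
Wendy ∩ Erik ∩ Pablo ∩ Dana ∩ Beatriz: 06:25-09:15, 10:35-11:25, 12:45-13:15, 14:15-15:45.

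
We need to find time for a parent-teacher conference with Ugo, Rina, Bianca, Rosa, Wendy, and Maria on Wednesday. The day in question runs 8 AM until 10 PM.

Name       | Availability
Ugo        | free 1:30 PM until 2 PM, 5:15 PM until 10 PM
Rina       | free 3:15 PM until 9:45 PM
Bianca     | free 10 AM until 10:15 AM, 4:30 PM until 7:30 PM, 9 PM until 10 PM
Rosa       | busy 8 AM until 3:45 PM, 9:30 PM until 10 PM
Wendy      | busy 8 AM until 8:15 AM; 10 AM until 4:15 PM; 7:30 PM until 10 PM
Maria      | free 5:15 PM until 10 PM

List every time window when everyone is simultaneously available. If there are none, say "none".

17:15-19:30

Ugo free: 13:30-14:00, 17:15-22:00.
Rina free: 15:15-21:45.
Bianca free: 10:00-10:15, 16:30-19:30, 21:00-22:00.
Rosa free: 15:45-21:30 (invert busy blocks within the working day).
Wendy free: 08:15-10:00, 16:15-19:30 (invert busy blocks within the working day).
Maria free: 17:15-22:00.
Ugo ∩ Rina: 17:15-21:45.
Ugo ∩ Rina ∩ Bianca: 17:15-19:30, 21:00-21:45.
Ugo ∩ Rina ∩ Bianca ∩ Rosa: 17:15-19:30, 21:00-21:30.
Ugo ∩ Rina ∩ Bianca ∩ Rosa ∩ Wendy: 17:15-19:30.
Ugo ∩ Rina ∩ Bianca ∩ Rosa ∩ Wendy ∩ Maria: 17:15-19:30.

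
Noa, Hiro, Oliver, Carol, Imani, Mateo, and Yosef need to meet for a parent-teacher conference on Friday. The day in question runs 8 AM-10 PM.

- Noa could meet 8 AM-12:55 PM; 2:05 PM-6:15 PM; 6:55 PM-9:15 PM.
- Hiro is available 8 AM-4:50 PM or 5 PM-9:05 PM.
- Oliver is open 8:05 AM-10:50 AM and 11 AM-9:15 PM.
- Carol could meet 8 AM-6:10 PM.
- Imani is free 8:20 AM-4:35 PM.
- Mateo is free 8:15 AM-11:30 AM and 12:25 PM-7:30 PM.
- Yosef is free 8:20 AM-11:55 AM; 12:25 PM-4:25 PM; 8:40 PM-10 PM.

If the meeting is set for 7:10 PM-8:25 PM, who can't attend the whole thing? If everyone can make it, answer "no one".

Carol, Imani, Mateo, Yosef

Noa: free for 19:10-20:25. Hiro: free for 19:10-20:25. Oliver: free for 19:10-20:25. Carol: not fully free for 19:10-20:25. Imani: not fully free for 19:10-20:25. Mateo: not fully free for 19:10-20:25. Yosef: not fully free for 19:10-20:25.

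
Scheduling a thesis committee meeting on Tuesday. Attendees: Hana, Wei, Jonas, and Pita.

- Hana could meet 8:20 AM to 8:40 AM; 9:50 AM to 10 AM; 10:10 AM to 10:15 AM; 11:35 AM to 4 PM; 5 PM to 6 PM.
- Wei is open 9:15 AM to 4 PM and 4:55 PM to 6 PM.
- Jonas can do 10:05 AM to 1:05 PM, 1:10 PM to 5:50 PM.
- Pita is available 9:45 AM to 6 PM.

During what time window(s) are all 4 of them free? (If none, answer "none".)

10:10-10:15, 11:35-13:05, 13:10-16:00, 17:00-17:50

Hana ∩ Wei: 09:50-10:00, 10:10-10:15, 11:35-16:00, 17:00-18:00.
Hana ∩ Wei ∩ Jonas: 10:10-10:15, 11:35-13:05, 13:10-16:00, 17:00-17:50.
Hana ∩ Wei ∩ Jonas ∩ Pita: 10:10-10:15, 11:35-13:05, 13:10-16:00, 17:00-17:50.
So the common availability across everyone is 10:10-10:15, 11:35-13:05, 13:10-16:00, 17:00-17:50.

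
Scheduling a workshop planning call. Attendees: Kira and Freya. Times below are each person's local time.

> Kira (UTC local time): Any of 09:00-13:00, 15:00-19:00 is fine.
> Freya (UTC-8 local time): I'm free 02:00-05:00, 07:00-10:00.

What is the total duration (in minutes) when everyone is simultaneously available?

Kira in UTC: 09:00-13:00, 15:00-19:00.
Freya in UTC: 10:00-13:00, 15:00-18:00 (add 8h to convert from UTC-8).
Kira ∩ Freya: 10:00-13:00, 15:00-18:00.
So the common availability across everyone is 10:00-13:00, 15:00-18:00.
Summing the common windows: 180 + 180 = 360 minutes.

360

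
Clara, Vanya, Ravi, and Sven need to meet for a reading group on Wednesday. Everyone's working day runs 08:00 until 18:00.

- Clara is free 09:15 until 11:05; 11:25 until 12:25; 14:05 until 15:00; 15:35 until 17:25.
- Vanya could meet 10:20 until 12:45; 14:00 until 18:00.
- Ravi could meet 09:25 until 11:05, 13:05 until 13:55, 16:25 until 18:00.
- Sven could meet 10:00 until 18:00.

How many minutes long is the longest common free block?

Clara ∩ Vanya: 10:20-11:05, 11:25-12:25, 14:05-15:00, 15:35-17:25.
Clara ∩ Vanya ∩ Ravi: 10:20-11:05, 16:25-17:25.
Clara ∩ Vanya ∩ Ravi ∩ Sven: 10:20-11:05, 16:25-17:25.
So the common availability across everyone is 10:20-11:05, 16:25-17:25.
The longest is 16:25-17:25 at 60 minutes.

60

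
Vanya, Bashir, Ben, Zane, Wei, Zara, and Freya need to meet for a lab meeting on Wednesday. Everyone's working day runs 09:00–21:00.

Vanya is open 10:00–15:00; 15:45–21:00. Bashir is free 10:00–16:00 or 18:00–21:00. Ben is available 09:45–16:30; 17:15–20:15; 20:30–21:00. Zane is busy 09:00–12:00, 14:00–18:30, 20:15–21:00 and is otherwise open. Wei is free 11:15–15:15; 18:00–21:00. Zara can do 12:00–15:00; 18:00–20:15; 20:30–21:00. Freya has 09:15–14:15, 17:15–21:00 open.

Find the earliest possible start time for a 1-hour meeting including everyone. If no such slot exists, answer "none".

12:00

Vanya free: 10:00-15:00, 15:45-21:00.
Bashir free: 10:00-16:00, 18:00-21:00.
Ben free: 09:45-16:30, 17:15-20:15, 20:30-21:00.
Zane free: 12:00-14:00, 18:30-20:15 (invert busy blocks within the working day).
Wei free: 11:15-15:15, 18:00-21:00.
Zara free: 12:00-15:00, 18:00-20:15, 20:30-21:00.
Freya free: 09:15-14:15, 17:15-21:00.
Vanya ∩ Bashir: 10:00-15:00, 15:45-16:00, 18:00-21:00.
Vanya ∩ Bashir ∩ Ben: 10:00-15:00, 15:45-16:00, 18:00-20:15, 20:30-21:00.
Vanya ∩ Bashir ∩ Ben ∩ Zane: 12:00-14:00, 18:30-20:15.
Vanya ∩ Bashir ∩ Ben ∩ Zane ∩ Wei: 12:00-14:00, 18:30-20:15.
Vanya ∩ Bashir ∩ Ben ∩ Zane ∩ Wei ∩ Zara: 12:00-14:00, 18:30-20:15.
Vanya ∩ Bashir ∩ Ben ∩ Zane ∩ Wei ∩ Zara ∩ Freya: 12:00-14:00, 18:30-20:15.
The first common window of at least 60 minutes is 12:00-14:00, so the earliest start is 12:00.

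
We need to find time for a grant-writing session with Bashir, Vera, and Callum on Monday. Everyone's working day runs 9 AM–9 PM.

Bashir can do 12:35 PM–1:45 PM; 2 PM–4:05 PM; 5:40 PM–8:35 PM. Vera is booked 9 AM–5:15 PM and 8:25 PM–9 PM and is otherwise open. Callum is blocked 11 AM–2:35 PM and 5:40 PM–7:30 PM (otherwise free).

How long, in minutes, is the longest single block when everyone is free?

Bashir free: 12:35-13:45, 14:00-16:05, 17:40-20:35.
Vera free: 17:15-20:25 (invert busy blocks within the working day).
Callum free: 09:00-11:00, 14:35-17:40, 19:30-21:00 (invert busy blocks within the working day).
Bashir ∩ Vera: 17:40-20:25.
Bashir ∩ Vera ∩ Callum: 19:30-20:25.
So the common availability across everyone is 19:30-20:25.
The longest is 19:30-20:25 at 55 minutes.

55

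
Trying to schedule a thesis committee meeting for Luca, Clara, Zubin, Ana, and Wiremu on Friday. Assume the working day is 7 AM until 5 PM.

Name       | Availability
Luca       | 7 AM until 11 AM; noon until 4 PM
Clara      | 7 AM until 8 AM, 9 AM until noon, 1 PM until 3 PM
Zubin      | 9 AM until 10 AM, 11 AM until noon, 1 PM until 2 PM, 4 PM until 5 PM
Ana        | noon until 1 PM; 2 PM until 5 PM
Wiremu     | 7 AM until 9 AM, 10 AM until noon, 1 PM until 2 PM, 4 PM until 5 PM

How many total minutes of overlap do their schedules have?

Luca ∩ Clara: 07:00-08:00, 09:00-11:00, 13:00-15:00.
Luca ∩ Clara ∩ Zubin: 09:00-10:00, 13:00-14:00.
Luca ∩ Clara ∩ Zubin ∩ Ana: ∅.
Luca ∩ Clara ∩ Zubin ∩ Ana ∩ Wiremu: ∅.
There is no time when everyone is free.
There is no common window, so the total is 0 minutes.

0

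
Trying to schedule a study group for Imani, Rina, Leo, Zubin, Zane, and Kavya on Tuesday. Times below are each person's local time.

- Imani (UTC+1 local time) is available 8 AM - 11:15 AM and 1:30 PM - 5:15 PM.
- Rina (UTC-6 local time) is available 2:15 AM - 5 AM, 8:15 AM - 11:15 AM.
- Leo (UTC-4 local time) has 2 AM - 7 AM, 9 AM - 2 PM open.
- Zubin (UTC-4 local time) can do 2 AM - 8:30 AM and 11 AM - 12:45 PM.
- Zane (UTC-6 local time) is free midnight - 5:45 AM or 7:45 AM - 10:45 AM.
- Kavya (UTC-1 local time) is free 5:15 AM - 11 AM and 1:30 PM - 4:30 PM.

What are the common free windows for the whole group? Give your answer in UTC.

Imani in UTC: 07:00-10:15, 12:30-16:15 (subtract 1h to convert from UTC+1).
Rina in UTC: 08:15-11:00, 14:15-17:15 (add 6h to convert from UTC-6).
Leo in UTC: 06:00-11:00, 13:00-18:00 (add 4h to convert from UTC-4).
Zubin in UTC: 06:00-12:30, 15:00-16:45 (add 4h to convert from UTC-4).
Zane in UTC: 06:00-11:45, 13:45-16:45 (add 6h to convert from UTC-6).
Kavya in UTC: 06:15-12:00, 14:30-17:30 (add 1h to convert from UTC-1).
Imani ∩ Rina: 08:15-10:15, 14:15-16:15.
Imani ∩ Rina ∩ Leo: 08:15-10:15, 14:15-16:15.
Imani ∩ Rina ∩ Leo ∩ Zubin: 08:15-10:15, 15:00-16:15.
Imani ∩ Rina ∩ Leo ∩ Zubin ∩ Zane: 08:15-10:15, 15:00-16:15.
Imani ∩ Rina ∩ Leo ∩ Zubin ∩ Zane ∩ Kavya: 08:15-10:15, 15:00-16:15.
So the common availability across everyone is 08:15-10:15, 15:00-16:15.

08:15-10:15, 15:00-16:15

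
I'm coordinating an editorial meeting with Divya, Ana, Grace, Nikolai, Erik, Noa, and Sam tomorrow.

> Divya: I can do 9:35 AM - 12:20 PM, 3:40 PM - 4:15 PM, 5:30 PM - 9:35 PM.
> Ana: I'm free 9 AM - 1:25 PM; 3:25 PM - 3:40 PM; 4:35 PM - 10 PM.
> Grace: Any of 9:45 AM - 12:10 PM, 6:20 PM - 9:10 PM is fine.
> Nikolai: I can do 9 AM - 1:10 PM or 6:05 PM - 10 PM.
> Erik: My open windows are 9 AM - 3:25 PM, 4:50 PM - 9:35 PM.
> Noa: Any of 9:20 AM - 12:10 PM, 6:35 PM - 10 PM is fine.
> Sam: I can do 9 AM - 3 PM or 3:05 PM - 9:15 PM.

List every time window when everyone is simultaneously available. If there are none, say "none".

09:45-12:10, 18:35-21:10

Divya ∩ Ana: 09:35-12:20, 17:30-21:35.
Divya ∩ Ana ∩ Grace: 09:45-12:10, 18:20-21:10.
Divya ∩ Ana ∩ Grace ∩ Nikolai: 09:45-12:10, 18:20-21:10.
Divya ∩ Ana ∩ Grace ∩ Nikolai ∩ Erik: 09:45-12:10, 18:20-21:10.
Divya ∩ Ana ∩ Grace ∩ Nikolai ∩ Erik ∩ Noa: 09:45-12:10, 18:35-21:10.
Divya ∩ Ana ∩ Grace ∩ Nikolai ∩ Erik ∩ Noa ∩ Sam: 09:45-12:10, 18:35-21:10.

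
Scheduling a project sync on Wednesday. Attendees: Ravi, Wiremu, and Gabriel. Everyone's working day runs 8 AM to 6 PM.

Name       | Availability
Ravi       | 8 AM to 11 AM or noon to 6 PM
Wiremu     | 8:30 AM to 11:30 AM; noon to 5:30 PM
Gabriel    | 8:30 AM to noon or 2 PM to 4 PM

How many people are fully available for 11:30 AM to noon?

1

Gabriel can make the full 11:30-12:00 slot — that's 1.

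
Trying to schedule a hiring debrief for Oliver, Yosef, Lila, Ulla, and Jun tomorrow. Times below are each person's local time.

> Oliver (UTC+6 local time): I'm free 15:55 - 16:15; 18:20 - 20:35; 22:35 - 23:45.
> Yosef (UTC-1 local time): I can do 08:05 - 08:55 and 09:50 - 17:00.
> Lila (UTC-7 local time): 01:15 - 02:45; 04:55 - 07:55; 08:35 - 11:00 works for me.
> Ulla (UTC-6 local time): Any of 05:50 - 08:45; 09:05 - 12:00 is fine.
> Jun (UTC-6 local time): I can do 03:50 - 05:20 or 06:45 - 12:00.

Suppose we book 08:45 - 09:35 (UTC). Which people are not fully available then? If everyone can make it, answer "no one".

Oliver in UTC: 09:55-10:15, 12:20-14:35, 16:35-17:45 (subtract 6h to convert from UTC+6).
Yosef in UTC: 09:05-09:55, 10:50-18:00 (add 1h to convert from UTC-1).
Lila in UTC: 08:15-09:45, 11:55-14:55, 15:35-18:00 (add 7h to convert from UTC-7).
Ulla in UTC: 11:50-14:45, 15:05-18:00 (add 6h to convert from UTC-6).
Jun in UTC: 09:50-11:20, 12:45-18:00 (add 6h to convert from UTC-6).
Oliver: not fully free for 08:45-09:35. Yosef: not fully free for 08:45-09:35. Lila: free for 08:45-09:35. Ulla: not fully free for 08:45-09:35. Jun: not fully free for 08:45-09:35.

Jun, Oliver, Ulla, Yosef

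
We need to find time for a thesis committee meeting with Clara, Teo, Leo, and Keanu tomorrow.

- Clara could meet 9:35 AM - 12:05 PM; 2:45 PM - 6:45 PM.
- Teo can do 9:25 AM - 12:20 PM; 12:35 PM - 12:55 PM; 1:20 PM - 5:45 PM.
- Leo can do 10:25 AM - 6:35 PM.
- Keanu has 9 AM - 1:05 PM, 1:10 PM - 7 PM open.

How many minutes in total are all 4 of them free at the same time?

280

Clara ∩ Teo: 09:35-12:05, 14:45-17:45.
Clara ∩ Teo ∩ Leo: 10:25-12:05, 14:45-17:45.
Clara ∩ Teo ∩ Leo ∩ Keanu: 10:25-12:05, 14:45-17:45.
Summing the common windows: 100 + 180 = 280 minutes.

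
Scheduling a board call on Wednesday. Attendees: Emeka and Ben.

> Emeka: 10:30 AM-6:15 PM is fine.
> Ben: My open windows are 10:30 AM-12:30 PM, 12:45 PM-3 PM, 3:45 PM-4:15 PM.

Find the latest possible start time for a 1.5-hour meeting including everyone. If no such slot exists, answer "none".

13:30

Emeka ∩ Ben: 10:30-12:30, 12:45-15:00, 15:45-16:15.
Those are the intersection windows.
The last common window of at least 90 minutes is 12:45-15:00; a 90-minute meeting can start as late as 13:30 and still end by 15:00.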